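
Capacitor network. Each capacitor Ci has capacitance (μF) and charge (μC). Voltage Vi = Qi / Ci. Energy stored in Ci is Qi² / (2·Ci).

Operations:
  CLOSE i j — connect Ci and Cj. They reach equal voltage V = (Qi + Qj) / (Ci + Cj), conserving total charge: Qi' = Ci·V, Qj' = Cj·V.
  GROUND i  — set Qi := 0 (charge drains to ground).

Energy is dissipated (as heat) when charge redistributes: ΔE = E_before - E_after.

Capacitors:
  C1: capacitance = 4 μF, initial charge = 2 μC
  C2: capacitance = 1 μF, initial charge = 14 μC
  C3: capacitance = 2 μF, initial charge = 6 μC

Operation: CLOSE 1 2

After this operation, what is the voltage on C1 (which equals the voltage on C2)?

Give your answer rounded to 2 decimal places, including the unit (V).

Initial: C1(4μF, Q=2μC, V=0.50V), C2(1μF, Q=14μC, V=14.00V), C3(2μF, Q=6μC, V=3.00V)
Op 1: CLOSE 1-2: Q_total=16.00, C_total=5.00, V=3.20; Q1=12.80, Q2=3.20; dissipated=72.900

Answer: 3.20 V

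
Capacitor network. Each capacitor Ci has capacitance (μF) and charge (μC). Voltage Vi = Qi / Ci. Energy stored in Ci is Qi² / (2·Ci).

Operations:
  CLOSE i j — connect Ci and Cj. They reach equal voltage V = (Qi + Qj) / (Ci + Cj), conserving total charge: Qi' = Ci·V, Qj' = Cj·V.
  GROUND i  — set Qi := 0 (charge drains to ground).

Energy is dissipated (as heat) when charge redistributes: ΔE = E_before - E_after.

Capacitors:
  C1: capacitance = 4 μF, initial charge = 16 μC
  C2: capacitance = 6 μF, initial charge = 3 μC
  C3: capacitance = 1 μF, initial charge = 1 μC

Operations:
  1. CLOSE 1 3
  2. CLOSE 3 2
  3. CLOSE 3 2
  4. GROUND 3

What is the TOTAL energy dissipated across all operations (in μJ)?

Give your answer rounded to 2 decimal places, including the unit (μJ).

Initial: C1(4μF, Q=16μC, V=4.00V), C2(6μF, Q=3μC, V=0.50V), C3(1μF, Q=1μC, V=1.00V)
Op 1: CLOSE 1-3: Q_total=17.00, C_total=5.00, V=3.40; Q1=13.60, Q3=3.40; dissipated=3.600
Op 2: CLOSE 3-2: Q_total=6.40, C_total=7.00, V=0.91; Q3=0.91, Q2=5.49; dissipated=3.604
Op 3: CLOSE 3-2: Q_total=6.40, C_total=7.00, V=0.91; Q3=0.91, Q2=5.49; dissipated=0.000
Op 4: GROUND 3: Q3=0; energy lost=0.418
Total dissipated: 7.622 μJ

Answer: 7.62 μJ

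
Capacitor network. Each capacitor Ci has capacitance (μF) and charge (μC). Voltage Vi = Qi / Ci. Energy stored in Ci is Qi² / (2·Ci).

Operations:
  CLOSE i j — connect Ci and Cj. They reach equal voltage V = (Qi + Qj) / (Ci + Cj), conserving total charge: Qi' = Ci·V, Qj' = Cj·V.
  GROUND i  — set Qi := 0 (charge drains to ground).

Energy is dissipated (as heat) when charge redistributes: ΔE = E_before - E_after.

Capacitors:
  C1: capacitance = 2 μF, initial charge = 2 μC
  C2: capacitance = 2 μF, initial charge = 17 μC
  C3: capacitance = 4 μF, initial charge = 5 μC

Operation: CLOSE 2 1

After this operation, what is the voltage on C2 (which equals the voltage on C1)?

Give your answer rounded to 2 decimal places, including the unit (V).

Answer: 4.75 V

Derivation:
Initial: C1(2μF, Q=2μC, V=1.00V), C2(2μF, Q=17μC, V=8.50V), C3(4μF, Q=5μC, V=1.25V)
Op 1: CLOSE 2-1: Q_total=19.00, C_total=4.00, V=4.75; Q2=9.50, Q1=9.50; dissipated=28.125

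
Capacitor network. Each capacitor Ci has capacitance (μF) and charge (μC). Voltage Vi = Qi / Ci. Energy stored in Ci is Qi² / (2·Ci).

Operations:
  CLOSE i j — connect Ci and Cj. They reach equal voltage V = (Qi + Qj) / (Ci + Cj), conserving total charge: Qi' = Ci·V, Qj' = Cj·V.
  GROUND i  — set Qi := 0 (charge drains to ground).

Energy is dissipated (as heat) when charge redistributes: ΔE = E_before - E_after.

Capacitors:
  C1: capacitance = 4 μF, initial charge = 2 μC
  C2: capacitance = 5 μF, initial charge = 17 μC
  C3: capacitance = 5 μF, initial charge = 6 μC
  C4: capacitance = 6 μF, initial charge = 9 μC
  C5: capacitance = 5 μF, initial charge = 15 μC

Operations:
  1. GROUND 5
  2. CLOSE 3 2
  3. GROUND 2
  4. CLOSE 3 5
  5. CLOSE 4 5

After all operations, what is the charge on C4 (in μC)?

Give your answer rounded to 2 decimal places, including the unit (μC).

Answer: 8.05 μC

Derivation:
Initial: C1(4μF, Q=2μC, V=0.50V), C2(5μF, Q=17μC, V=3.40V), C3(5μF, Q=6μC, V=1.20V), C4(6μF, Q=9μC, V=1.50V), C5(5μF, Q=15μC, V=3.00V)
Op 1: GROUND 5: Q5=0; energy lost=22.500
Op 2: CLOSE 3-2: Q_total=23.00, C_total=10.00, V=2.30; Q3=11.50, Q2=11.50; dissipated=6.050
Op 3: GROUND 2: Q2=0; energy lost=13.225
Op 4: CLOSE 3-5: Q_total=11.50, C_total=10.00, V=1.15; Q3=5.75, Q5=5.75; dissipated=6.612
Op 5: CLOSE 4-5: Q_total=14.75, C_total=11.00, V=1.34; Q4=8.05, Q5=6.70; dissipated=0.167
Final charges: Q1=2.00, Q2=0.00, Q3=5.75, Q4=8.05, Q5=6.70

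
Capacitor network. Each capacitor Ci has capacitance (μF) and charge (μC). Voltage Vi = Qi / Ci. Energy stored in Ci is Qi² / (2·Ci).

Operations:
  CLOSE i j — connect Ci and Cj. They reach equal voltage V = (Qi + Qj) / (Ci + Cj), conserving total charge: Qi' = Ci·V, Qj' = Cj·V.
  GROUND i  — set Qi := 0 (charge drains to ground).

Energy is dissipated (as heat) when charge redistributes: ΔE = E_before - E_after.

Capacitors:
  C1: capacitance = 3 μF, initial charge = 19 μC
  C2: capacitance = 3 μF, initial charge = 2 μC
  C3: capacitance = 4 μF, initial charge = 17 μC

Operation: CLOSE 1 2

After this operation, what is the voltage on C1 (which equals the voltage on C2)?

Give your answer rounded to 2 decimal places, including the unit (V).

Answer: 3.50 V

Derivation:
Initial: C1(3μF, Q=19μC, V=6.33V), C2(3μF, Q=2μC, V=0.67V), C3(4μF, Q=17μC, V=4.25V)
Op 1: CLOSE 1-2: Q_total=21.00, C_total=6.00, V=3.50; Q1=10.50, Q2=10.50; dissipated=24.083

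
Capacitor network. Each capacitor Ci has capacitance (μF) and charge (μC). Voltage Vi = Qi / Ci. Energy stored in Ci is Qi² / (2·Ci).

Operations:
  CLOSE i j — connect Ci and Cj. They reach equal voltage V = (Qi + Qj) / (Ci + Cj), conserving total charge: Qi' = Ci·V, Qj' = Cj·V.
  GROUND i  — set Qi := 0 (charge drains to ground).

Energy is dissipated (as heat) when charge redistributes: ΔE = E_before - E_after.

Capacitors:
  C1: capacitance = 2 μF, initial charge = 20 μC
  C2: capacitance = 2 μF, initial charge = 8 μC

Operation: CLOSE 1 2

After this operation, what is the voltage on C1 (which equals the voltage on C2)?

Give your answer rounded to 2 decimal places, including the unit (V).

Answer: 7.00 V

Derivation:
Initial: C1(2μF, Q=20μC, V=10.00V), C2(2μF, Q=8μC, V=4.00V)
Op 1: CLOSE 1-2: Q_total=28.00, C_total=4.00, V=7.00; Q1=14.00, Q2=14.00; dissipated=18.000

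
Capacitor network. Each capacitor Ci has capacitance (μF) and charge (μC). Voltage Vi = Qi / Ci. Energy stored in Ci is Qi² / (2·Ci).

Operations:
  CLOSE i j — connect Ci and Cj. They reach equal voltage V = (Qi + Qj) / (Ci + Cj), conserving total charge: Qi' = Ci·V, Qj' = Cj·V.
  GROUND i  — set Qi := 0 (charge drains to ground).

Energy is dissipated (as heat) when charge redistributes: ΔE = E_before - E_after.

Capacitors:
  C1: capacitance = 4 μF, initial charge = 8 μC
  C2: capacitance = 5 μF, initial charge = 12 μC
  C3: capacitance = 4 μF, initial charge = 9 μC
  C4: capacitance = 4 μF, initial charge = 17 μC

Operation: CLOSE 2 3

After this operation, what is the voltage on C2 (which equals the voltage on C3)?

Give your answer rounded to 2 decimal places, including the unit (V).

Answer: 2.33 V

Derivation:
Initial: C1(4μF, Q=8μC, V=2.00V), C2(5μF, Q=12μC, V=2.40V), C3(4μF, Q=9μC, V=2.25V), C4(4μF, Q=17μC, V=4.25V)
Op 1: CLOSE 2-3: Q_total=21.00, C_total=9.00, V=2.33; Q2=11.67, Q3=9.33; dissipated=0.025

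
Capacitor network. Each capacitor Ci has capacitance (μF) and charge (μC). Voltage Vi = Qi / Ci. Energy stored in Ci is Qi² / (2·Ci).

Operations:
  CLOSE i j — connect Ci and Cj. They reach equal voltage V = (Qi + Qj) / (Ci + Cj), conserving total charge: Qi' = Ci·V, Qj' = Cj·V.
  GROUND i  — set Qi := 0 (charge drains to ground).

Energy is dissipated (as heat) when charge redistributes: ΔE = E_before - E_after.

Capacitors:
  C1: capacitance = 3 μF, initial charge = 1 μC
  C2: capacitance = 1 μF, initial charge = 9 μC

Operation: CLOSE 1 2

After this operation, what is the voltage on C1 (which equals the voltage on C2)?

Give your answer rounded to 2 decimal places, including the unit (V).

Initial: C1(3μF, Q=1μC, V=0.33V), C2(1μF, Q=9μC, V=9.00V)
Op 1: CLOSE 1-2: Q_total=10.00, C_total=4.00, V=2.50; Q1=7.50, Q2=2.50; dissipated=28.167

Answer: 2.50 V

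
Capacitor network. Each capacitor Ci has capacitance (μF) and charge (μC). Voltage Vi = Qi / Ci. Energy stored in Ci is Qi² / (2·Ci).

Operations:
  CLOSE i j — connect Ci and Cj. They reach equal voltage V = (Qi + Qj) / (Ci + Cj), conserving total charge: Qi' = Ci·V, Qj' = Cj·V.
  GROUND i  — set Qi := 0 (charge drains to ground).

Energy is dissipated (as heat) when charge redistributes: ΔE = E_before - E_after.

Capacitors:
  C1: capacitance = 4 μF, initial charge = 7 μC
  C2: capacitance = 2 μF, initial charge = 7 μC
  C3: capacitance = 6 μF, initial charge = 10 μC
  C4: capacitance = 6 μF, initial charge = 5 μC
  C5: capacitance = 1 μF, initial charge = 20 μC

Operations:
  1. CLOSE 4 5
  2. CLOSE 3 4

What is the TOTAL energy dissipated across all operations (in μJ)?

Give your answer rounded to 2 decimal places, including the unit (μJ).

Answer: 162.88 μJ

Derivation:
Initial: C1(4μF, Q=7μC, V=1.75V), C2(2μF, Q=7μC, V=3.50V), C3(6μF, Q=10μC, V=1.67V), C4(6μF, Q=5μC, V=0.83V), C5(1μF, Q=20μC, V=20.00V)
Op 1: CLOSE 4-5: Q_total=25.00, C_total=7.00, V=3.57; Q4=21.43, Q5=3.57; dissipated=157.440
Op 2: CLOSE 3-4: Q_total=31.43, C_total=12.00, V=2.62; Q3=15.71, Q4=15.71; dissipated=5.442
Total dissipated: 162.883 μJ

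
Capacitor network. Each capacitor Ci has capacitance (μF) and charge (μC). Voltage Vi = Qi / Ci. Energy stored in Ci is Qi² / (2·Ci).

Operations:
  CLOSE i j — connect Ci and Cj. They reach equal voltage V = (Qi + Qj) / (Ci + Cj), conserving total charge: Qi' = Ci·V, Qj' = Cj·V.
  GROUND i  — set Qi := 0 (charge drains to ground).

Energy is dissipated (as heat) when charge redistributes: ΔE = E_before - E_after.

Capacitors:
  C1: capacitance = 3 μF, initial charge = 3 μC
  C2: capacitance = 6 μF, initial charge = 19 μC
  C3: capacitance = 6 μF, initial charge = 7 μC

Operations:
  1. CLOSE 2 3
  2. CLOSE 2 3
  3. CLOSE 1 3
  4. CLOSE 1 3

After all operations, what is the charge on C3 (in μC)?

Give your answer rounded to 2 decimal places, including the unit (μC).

Answer: 10.67 μC

Derivation:
Initial: C1(3μF, Q=3μC, V=1.00V), C2(6μF, Q=19μC, V=3.17V), C3(6μF, Q=7μC, V=1.17V)
Op 1: CLOSE 2-3: Q_total=26.00, C_total=12.00, V=2.17; Q2=13.00, Q3=13.00; dissipated=6.000
Op 2: CLOSE 2-3: Q_total=26.00, C_total=12.00, V=2.17; Q2=13.00, Q3=13.00; dissipated=0.000
Op 3: CLOSE 1-3: Q_total=16.00, C_total=9.00, V=1.78; Q1=5.33, Q3=10.67; dissipated=1.361
Op 4: CLOSE 1-3: Q_total=16.00, C_total=9.00, V=1.78; Q1=5.33, Q3=10.67; dissipated=0.000
Final charges: Q1=5.33, Q2=13.00, Q3=10.67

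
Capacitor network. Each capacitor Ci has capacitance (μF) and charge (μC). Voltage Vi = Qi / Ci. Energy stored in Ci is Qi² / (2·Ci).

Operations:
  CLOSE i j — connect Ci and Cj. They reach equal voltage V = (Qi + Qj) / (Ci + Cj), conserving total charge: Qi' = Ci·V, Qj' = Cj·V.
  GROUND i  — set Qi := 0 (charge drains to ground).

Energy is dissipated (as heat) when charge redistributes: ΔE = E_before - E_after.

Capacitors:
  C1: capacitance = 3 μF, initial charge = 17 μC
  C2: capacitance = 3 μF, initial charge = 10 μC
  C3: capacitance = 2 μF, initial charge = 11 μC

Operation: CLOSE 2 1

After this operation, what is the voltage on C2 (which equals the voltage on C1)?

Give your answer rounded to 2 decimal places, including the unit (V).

Initial: C1(3μF, Q=17μC, V=5.67V), C2(3μF, Q=10μC, V=3.33V), C3(2μF, Q=11μC, V=5.50V)
Op 1: CLOSE 2-1: Q_total=27.00, C_total=6.00, V=4.50; Q2=13.50, Q1=13.50; dissipated=4.083

Answer: 4.50 V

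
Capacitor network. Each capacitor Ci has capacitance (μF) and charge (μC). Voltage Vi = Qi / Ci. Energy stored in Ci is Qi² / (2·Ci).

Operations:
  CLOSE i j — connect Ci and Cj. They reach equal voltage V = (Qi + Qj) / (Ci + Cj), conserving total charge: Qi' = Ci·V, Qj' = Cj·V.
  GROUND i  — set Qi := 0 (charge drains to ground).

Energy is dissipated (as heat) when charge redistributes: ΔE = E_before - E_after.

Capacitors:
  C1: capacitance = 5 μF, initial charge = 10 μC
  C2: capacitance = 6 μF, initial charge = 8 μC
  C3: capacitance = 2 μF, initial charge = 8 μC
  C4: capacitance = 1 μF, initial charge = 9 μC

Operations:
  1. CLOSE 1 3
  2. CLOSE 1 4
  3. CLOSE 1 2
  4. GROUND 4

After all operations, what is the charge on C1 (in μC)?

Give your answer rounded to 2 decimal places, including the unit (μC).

Answer: 11.92 μC

Derivation:
Initial: C1(5μF, Q=10μC, V=2.00V), C2(6μF, Q=8μC, V=1.33V), C3(2μF, Q=8μC, V=4.00V), C4(1μF, Q=9μC, V=9.00V)
Op 1: CLOSE 1-3: Q_total=18.00, C_total=7.00, V=2.57; Q1=12.86, Q3=5.14; dissipated=2.857
Op 2: CLOSE 1-4: Q_total=21.86, C_total=6.00, V=3.64; Q1=18.21, Q4=3.64; dissipated=17.219
Op 3: CLOSE 1-2: Q_total=26.21, C_total=11.00, V=2.38; Q1=11.92, Q2=14.30; dissipated=7.274
Op 4: GROUND 4: Q4=0; energy lost=6.635
Final charges: Q1=11.92, Q2=14.30, Q3=5.14, Q4=0.00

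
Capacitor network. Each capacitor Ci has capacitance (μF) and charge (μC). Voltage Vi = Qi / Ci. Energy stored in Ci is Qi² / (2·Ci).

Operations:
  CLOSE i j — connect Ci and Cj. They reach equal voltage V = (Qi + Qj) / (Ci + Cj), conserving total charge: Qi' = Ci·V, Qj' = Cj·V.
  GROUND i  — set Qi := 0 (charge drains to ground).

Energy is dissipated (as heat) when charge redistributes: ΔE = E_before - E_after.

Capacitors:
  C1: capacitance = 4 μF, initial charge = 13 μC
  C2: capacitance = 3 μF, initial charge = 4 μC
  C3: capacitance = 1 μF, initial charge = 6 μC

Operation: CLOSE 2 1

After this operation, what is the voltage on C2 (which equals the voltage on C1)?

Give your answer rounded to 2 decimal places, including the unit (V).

Answer: 2.43 V

Derivation:
Initial: C1(4μF, Q=13μC, V=3.25V), C2(3μF, Q=4μC, V=1.33V), C3(1μF, Q=6μC, V=6.00V)
Op 1: CLOSE 2-1: Q_total=17.00, C_total=7.00, V=2.43; Q2=7.29, Q1=9.71; dissipated=3.149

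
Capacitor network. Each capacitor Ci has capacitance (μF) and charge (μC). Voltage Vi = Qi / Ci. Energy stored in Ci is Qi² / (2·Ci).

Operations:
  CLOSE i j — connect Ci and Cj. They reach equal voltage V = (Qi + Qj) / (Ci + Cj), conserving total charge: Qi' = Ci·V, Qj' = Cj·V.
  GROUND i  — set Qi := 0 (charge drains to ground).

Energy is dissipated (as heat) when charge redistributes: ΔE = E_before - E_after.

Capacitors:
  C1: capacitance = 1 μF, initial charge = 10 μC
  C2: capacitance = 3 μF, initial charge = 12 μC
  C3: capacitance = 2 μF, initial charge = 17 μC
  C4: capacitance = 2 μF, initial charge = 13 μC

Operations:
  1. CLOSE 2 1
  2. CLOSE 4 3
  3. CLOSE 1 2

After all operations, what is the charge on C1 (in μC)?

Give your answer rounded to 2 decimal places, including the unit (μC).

Answer: 5.50 μC

Derivation:
Initial: C1(1μF, Q=10μC, V=10.00V), C2(3μF, Q=12μC, V=4.00V), C3(2μF, Q=17μC, V=8.50V), C4(2μF, Q=13μC, V=6.50V)
Op 1: CLOSE 2-1: Q_total=22.00, C_total=4.00, V=5.50; Q2=16.50, Q1=5.50; dissipated=13.500
Op 2: CLOSE 4-3: Q_total=30.00, C_total=4.00, V=7.50; Q4=15.00, Q3=15.00; dissipated=2.000
Op 3: CLOSE 1-2: Q_total=22.00, C_total=4.00, V=5.50; Q1=5.50, Q2=16.50; dissipated=0.000
Final charges: Q1=5.50, Q2=16.50, Q3=15.00, Q4=15.00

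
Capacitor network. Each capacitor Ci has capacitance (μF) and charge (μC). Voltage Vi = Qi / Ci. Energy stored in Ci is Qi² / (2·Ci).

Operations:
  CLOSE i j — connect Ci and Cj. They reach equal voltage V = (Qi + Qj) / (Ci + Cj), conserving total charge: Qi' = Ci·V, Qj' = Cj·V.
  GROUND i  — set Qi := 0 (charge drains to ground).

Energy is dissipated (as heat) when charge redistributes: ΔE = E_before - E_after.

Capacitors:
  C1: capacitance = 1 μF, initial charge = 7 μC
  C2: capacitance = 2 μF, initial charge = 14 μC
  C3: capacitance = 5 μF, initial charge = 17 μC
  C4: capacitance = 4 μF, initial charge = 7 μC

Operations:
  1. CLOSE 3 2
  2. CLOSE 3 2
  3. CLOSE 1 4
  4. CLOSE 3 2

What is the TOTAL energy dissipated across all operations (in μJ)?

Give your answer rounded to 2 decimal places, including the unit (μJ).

Initial: C1(1μF, Q=7μC, V=7.00V), C2(2μF, Q=14μC, V=7.00V), C3(5μF, Q=17μC, V=3.40V), C4(4μF, Q=7μC, V=1.75V)
Op 1: CLOSE 3-2: Q_total=31.00, C_total=7.00, V=4.43; Q3=22.14, Q2=8.86; dissipated=9.257
Op 2: CLOSE 3-2: Q_total=31.00, C_total=7.00, V=4.43; Q3=22.14, Q2=8.86; dissipated=0.000
Op 3: CLOSE 1-4: Q_total=14.00, C_total=5.00, V=2.80; Q1=2.80, Q4=11.20; dissipated=11.025
Op 4: CLOSE 3-2: Q_total=31.00, C_total=7.00, V=4.43; Q3=22.14, Q2=8.86; dissipated=0.000
Total dissipated: 20.282 μJ

Answer: 20.28 μJ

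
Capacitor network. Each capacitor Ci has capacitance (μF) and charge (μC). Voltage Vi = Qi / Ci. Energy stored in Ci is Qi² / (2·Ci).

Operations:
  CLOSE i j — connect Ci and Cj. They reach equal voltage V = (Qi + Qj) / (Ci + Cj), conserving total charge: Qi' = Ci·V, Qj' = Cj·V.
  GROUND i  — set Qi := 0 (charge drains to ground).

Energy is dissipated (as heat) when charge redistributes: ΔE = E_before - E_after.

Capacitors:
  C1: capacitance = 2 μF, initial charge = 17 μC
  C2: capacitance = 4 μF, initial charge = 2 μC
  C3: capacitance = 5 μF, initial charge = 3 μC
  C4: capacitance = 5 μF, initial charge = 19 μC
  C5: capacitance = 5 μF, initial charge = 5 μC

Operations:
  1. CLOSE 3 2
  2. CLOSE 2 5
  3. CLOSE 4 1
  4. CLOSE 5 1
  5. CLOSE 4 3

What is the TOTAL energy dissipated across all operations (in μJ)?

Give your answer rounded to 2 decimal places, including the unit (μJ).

Initial: C1(2μF, Q=17μC, V=8.50V), C2(4μF, Q=2μC, V=0.50V), C3(5μF, Q=3μC, V=0.60V), C4(5μF, Q=19μC, V=3.80V), C5(5μF, Q=5μC, V=1.00V)
Op 1: CLOSE 3-2: Q_total=5.00, C_total=9.00, V=0.56; Q3=2.78, Q2=2.22; dissipated=0.011
Op 2: CLOSE 2-5: Q_total=7.22, C_total=9.00, V=0.80; Q2=3.21, Q5=4.01; dissipated=0.219
Op 3: CLOSE 4-1: Q_total=36.00, C_total=7.00, V=5.14; Q4=25.71, Q1=10.29; dissipated=15.779
Op 4: CLOSE 5-1: Q_total=14.30, C_total=7.00, V=2.04; Q5=10.21, Q1=4.09; dissipated=13.456
Op 5: CLOSE 4-3: Q_total=28.49, C_total=10.00, V=2.85; Q4=14.25, Q3=14.25; dissipated=26.304
Total dissipated: 55.770 μJ

Answer: 55.77 μJ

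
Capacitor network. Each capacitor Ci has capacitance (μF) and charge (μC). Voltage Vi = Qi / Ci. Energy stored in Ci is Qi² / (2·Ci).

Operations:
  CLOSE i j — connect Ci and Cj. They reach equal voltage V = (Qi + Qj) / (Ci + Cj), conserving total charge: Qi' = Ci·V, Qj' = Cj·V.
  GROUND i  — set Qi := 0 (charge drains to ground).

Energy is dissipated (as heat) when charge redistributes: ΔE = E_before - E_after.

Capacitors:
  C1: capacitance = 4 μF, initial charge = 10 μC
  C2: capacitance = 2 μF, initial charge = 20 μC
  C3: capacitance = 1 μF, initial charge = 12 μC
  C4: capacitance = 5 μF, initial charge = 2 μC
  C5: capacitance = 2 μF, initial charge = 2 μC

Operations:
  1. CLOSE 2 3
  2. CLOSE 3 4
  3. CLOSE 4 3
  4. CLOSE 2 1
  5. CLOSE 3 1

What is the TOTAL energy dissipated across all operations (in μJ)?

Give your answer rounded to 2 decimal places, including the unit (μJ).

Initial: C1(4μF, Q=10μC, V=2.50V), C2(2μF, Q=20μC, V=10.00V), C3(1μF, Q=12μC, V=12.00V), C4(5μF, Q=2μC, V=0.40V), C5(2μF, Q=2μC, V=1.00V)
Op 1: CLOSE 2-3: Q_total=32.00, C_total=3.00, V=10.67; Q2=21.33, Q3=10.67; dissipated=1.333
Op 2: CLOSE 3-4: Q_total=12.67, C_total=6.00, V=2.11; Q3=2.11, Q4=10.56; dissipated=43.919
Op 3: CLOSE 4-3: Q_total=12.67, C_total=6.00, V=2.11; Q4=10.56, Q3=2.11; dissipated=0.000
Op 4: CLOSE 2-1: Q_total=31.33, C_total=6.00, V=5.22; Q2=10.44, Q1=20.89; dissipated=44.463
Op 5: CLOSE 3-1: Q_total=23.00, C_total=5.00, V=4.60; Q3=4.60, Q1=18.40; dissipated=3.872
Total dissipated: 93.586 μJ

Answer: 93.59 μJ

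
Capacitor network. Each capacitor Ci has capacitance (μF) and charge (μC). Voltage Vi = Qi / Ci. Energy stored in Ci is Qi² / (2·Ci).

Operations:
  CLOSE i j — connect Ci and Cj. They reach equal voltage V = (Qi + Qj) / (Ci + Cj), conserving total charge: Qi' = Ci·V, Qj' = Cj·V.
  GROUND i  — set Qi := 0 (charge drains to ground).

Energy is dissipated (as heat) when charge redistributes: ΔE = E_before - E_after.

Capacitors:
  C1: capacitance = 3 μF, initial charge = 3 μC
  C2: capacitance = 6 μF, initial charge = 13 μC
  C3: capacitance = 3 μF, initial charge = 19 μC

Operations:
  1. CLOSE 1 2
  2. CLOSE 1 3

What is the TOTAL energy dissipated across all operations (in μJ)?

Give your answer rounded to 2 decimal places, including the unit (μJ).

Initial: C1(3μF, Q=3μC, V=1.00V), C2(6μF, Q=13μC, V=2.17V), C3(3μF, Q=19μC, V=6.33V)
Op 1: CLOSE 1-2: Q_total=16.00, C_total=9.00, V=1.78; Q1=5.33, Q2=10.67; dissipated=1.361
Op 2: CLOSE 1-3: Q_total=24.33, C_total=6.00, V=4.06; Q1=12.17, Q3=12.17; dissipated=15.565
Total dissipated: 16.926 μJ

Answer: 16.93 μJ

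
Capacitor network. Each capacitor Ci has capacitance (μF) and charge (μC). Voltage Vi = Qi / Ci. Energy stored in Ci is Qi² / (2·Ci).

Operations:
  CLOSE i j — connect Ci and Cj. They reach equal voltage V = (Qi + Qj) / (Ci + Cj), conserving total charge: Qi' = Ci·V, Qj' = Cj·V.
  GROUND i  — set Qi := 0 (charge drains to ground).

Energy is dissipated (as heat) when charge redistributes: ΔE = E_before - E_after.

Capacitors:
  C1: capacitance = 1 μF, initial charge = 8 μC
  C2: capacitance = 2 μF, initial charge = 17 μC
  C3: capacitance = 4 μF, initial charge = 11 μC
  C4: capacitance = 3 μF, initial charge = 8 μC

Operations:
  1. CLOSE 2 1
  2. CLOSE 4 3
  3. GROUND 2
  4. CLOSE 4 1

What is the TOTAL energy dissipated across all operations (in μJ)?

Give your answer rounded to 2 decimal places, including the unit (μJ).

Initial: C1(1μF, Q=8μC, V=8.00V), C2(2μF, Q=17μC, V=8.50V), C3(4μF, Q=11μC, V=2.75V), C4(3μF, Q=8μC, V=2.67V)
Op 1: CLOSE 2-1: Q_total=25.00, C_total=3.00, V=8.33; Q2=16.67, Q1=8.33; dissipated=0.083
Op 2: CLOSE 4-3: Q_total=19.00, C_total=7.00, V=2.71; Q4=8.14, Q3=10.86; dissipated=0.006
Op 3: GROUND 2: Q2=0; energy lost=69.444
Op 4: CLOSE 4-1: Q_total=16.48, C_total=4.00, V=4.12; Q4=12.36, Q1=4.12; dissipated=11.840
Total dissipated: 81.374 μJ

Answer: 81.37 μJ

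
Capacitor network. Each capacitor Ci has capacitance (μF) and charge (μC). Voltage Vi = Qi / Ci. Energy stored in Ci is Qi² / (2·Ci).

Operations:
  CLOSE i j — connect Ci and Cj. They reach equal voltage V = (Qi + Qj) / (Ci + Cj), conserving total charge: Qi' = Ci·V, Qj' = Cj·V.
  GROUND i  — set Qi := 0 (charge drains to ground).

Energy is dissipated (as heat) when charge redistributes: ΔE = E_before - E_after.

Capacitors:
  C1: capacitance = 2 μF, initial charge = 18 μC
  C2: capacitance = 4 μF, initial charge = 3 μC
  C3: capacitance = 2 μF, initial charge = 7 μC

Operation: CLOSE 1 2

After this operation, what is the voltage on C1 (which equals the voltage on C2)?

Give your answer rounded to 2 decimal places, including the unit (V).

Answer: 3.50 V

Derivation:
Initial: C1(2μF, Q=18μC, V=9.00V), C2(4μF, Q=3μC, V=0.75V), C3(2μF, Q=7μC, V=3.50V)
Op 1: CLOSE 1-2: Q_total=21.00, C_total=6.00, V=3.50; Q1=7.00, Q2=14.00; dissipated=45.375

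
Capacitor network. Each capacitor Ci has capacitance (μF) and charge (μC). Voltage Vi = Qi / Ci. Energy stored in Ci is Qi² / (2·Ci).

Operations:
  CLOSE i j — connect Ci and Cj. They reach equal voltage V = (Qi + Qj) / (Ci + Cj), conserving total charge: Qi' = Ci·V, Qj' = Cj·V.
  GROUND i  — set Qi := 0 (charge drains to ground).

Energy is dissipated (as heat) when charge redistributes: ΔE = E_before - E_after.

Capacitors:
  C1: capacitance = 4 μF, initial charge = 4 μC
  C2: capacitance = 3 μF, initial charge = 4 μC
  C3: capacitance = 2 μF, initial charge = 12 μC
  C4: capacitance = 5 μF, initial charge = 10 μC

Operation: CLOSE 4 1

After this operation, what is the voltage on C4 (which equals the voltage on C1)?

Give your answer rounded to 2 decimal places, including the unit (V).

Initial: C1(4μF, Q=4μC, V=1.00V), C2(3μF, Q=4μC, V=1.33V), C3(2μF, Q=12μC, V=6.00V), C4(5μF, Q=10μC, V=2.00V)
Op 1: CLOSE 4-1: Q_total=14.00, C_total=9.00, V=1.56; Q4=7.78, Q1=6.22; dissipated=1.111

Answer: 1.56 V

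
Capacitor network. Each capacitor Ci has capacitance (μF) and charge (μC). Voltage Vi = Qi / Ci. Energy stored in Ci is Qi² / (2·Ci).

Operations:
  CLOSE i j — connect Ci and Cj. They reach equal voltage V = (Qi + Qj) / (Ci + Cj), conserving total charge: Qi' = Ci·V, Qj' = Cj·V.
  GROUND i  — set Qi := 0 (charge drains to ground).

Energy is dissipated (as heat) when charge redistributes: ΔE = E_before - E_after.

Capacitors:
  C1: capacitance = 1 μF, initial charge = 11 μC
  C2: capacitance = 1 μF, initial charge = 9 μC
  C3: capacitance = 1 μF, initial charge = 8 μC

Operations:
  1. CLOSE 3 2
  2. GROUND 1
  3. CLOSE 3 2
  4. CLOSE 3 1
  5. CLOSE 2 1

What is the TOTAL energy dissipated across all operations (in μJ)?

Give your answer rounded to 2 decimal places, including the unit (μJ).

Initial: C1(1μF, Q=11μC, V=11.00V), C2(1μF, Q=9μC, V=9.00V), C3(1μF, Q=8μC, V=8.00V)
Op 1: CLOSE 3-2: Q_total=17.00, C_total=2.00, V=8.50; Q3=8.50, Q2=8.50; dissipated=0.250
Op 2: GROUND 1: Q1=0; energy lost=60.500
Op 3: CLOSE 3-2: Q_total=17.00, C_total=2.00, V=8.50; Q3=8.50, Q2=8.50; dissipated=0.000
Op 4: CLOSE 3-1: Q_total=8.50, C_total=2.00, V=4.25; Q3=4.25, Q1=4.25; dissipated=18.062
Op 5: CLOSE 2-1: Q_total=12.75, C_total=2.00, V=6.38; Q2=6.38, Q1=6.38; dissipated=4.516
Total dissipated: 83.328 μJ

Answer: 83.33 μJ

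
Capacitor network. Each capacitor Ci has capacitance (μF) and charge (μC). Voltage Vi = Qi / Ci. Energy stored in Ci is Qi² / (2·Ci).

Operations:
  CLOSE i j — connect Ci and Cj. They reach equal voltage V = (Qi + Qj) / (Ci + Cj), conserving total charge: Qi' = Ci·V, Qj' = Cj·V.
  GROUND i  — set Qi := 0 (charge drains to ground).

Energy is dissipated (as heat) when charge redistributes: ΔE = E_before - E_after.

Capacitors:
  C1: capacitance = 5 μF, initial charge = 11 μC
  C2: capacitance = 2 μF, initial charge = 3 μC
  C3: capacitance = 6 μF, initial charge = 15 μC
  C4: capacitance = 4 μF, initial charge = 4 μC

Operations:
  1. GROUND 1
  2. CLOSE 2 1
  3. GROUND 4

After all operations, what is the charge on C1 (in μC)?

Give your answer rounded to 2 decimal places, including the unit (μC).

Initial: C1(5μF, Q=11μC, V=2.20V), C2(2μF, Q=3μC, V=1.50V), C3(6μF, Q=15μC, V=2.50V), C4(4μF, Q=4μC, V=1.00V)
Op 1: GROUND 1: Q1=0; energy lost=12.100
Op 2: CLOSE 2-1: Q_total=3.00, C_total=7.00, V=0.43; Q2=0.86, Q1=2.14; dissipated=1.607
Op 3: GROUND 4: Q4=0; energy lost=2.000
Final charges: Q1=2.14, Q2=0.86, Q3=15.00, Q4=0.00

Answer: 2.14 μC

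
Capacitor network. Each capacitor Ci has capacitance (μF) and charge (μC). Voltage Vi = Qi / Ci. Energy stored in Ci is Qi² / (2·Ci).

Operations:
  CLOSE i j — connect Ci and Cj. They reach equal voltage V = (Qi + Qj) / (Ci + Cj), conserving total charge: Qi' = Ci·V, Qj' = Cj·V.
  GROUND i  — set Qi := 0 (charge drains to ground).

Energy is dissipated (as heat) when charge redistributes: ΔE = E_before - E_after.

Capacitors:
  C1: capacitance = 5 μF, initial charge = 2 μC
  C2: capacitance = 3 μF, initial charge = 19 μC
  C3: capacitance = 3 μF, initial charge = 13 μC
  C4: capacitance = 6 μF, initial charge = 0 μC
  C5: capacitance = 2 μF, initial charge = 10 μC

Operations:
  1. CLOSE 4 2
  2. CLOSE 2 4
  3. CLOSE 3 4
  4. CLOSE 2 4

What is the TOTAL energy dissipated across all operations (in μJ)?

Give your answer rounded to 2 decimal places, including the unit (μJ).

Answer: 45.60 μJ

Derivation:
Initial: C1(5μF, Q=2μC, V=0.40V), C2(3μF, Q=19μC, V=6.33V), C3(3μF, Q=13μC, V=4.33V), C4(6μF, Q=0μC, V=0.00V), C5(2μF, Q=10μC, V=5.00V)
Op 1: CLOSE 4-2: Q_total=19.00, C_total=9.00, V=2.11; Q4=12.67, Q2=6.33; dissipated=40.111
Op 2: CLOSE 2-4: Q_total=19.00, C_total=9.00, V=2.11; Q2=6.33, Q4=12.67; dissipated=0.000
Op 3: CLOSE 3-4: Q_total=25.67, C_total=9.00, V=2.85; Q3=8.56, Q4=17.11; dissipated=4.938
Op 4: CLOSE 2-4: Q_total=23.44, C_total=9.00, V=2.60; Q2=7.81, Q4=15.63; dissipated=0.549
Total dissipated: 45.598 μJ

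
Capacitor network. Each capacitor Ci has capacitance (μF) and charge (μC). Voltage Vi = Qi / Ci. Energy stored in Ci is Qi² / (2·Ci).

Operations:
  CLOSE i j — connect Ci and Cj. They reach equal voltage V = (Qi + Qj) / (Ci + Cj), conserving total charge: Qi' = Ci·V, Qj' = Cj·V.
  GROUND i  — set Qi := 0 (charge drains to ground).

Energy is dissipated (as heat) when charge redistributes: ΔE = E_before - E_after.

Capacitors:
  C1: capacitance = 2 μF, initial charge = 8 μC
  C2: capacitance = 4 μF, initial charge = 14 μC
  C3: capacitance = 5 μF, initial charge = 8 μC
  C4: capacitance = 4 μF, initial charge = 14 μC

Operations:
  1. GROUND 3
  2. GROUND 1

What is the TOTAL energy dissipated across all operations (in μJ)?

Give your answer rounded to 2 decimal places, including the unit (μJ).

Answer: 22.40 μJ

Derivation:
Initial: C1(2μF, Q=8μC, V=4.00V), C2(4μF, Q=14μC, V=3.50V), C3(5μF, Q=8μC, V=1.60V), C4(4μF, Q=14μC, V=3.50V)
Op 1: GROUND 3: Q3=0; energy lost=6.400
Op 2: GROUND 1: Q1=0; energy lost=16.000
Total dissipated: 22.400 μJ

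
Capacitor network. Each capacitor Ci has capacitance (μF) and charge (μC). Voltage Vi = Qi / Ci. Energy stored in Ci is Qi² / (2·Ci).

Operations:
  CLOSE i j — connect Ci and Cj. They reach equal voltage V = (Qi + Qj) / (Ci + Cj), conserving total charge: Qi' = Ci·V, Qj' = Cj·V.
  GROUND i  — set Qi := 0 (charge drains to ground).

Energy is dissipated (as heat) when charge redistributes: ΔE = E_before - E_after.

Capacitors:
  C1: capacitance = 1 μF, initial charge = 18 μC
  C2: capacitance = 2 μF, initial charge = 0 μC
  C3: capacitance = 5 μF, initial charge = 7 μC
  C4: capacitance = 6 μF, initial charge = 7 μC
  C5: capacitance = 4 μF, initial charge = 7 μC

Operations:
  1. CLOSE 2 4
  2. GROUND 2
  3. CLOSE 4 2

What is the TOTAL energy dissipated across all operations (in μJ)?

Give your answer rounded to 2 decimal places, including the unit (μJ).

Initial: C1(1μF, Q=18μC, V=18.00V), C2(2μF, Q=0μC, V=0.00V), C3(5μF, Q=7μC, V=1.40V), C4(6μF, Q=7μC, V=1.17V), C5(4μF, Q=7μC, V=1.75V)
Op 1: CLOSE 2-4: Q_total=7.00, C_total=8.00, V=0.88; Q2=1.75, Q4=5.25; dissipated=1.021
Op 2: GROUND 2: Q2=0; energy lost=0.766
Op 3: CLOSE 4-2: Q_total=5.25, C_total=8.00, V=0.66; Q4=3.94, Q2=1.31; dissipated=0.574
Total dissipated: 2.361 μJ

Answer: 2.36 μJ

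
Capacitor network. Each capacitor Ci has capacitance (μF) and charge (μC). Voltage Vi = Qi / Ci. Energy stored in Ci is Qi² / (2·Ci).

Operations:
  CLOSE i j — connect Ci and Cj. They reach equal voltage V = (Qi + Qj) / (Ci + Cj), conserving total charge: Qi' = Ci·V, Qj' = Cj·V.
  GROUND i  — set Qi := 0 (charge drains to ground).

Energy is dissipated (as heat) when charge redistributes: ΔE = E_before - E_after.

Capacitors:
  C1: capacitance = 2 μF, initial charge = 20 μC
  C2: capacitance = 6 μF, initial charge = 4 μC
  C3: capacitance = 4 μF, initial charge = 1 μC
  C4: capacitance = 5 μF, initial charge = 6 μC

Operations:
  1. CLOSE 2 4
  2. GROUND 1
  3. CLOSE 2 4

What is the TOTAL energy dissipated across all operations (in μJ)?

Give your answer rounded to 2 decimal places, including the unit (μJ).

Initial: C1(2μF, Q=20μC, V=10.00V), C2(6μF, Q=4μC, V=0.67V), C3(4μF, Q=1μC, V=0.25V), C4(5μF, Q=6μC, V=1.20V)
Op 1: CLOSE 2-4: Q_total=10.00, C_total=11.00, V=0.91; Q2=5.45, Q4=4.55; dissipated=0.388
Op 2: GROUND 1: Q1=0; energy lost=100.000
Op 3: CLOSE 2-4: Q_total=10.00, C_total=11.00, V=0.91; Q2=5.45, Q4=4.55; dissipated=0.000
Total dissipated: 100.388 μJ

Answer: 100.39 μJ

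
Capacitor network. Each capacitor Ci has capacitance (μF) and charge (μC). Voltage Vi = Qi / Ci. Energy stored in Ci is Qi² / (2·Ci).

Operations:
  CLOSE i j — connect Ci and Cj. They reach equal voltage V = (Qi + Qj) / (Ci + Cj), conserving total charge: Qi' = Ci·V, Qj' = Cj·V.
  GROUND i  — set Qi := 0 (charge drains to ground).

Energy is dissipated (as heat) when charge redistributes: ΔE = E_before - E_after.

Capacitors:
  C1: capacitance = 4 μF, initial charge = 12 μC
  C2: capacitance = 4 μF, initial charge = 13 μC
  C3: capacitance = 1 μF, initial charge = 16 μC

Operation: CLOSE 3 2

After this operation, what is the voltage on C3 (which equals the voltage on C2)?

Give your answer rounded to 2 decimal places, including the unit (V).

Answer: 5.80 V

Derivation:
Initial: C1(4μF, Q=12μC, V=3.00V), C2(4μF, Q=13μC, V=3.25V), C3(1μF, Q=16μC, V=16.00V)
Op 1: CLOSE 3-2: Q_total=29.00, C_total=5.00, V=5.80; Q3=5.80, Q2=23.20; dissipated=65.025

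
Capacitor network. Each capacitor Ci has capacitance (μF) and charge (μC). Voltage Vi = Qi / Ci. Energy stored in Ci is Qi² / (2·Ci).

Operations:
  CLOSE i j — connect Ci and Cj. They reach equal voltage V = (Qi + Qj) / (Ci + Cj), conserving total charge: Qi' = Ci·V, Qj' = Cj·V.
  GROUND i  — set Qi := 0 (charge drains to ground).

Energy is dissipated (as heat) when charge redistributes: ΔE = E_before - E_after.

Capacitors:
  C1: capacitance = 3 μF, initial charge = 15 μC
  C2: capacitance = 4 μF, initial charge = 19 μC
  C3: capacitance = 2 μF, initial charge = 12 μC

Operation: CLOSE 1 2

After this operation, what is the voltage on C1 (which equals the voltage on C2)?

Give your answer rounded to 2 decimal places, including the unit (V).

Initial: C1(3μF, Q=15μC, V=5.00V), C2(4μF, Q=19μC, V=4.75V), C3(2μF, Q=12μC, V=6.00V)
Op 1: CLOSE 1-2: Q_total=34.00, C_total=7.00, V=4.86; Q1=14.57, Q2=19.43; dissipated=0.054

Answer: 4.86 V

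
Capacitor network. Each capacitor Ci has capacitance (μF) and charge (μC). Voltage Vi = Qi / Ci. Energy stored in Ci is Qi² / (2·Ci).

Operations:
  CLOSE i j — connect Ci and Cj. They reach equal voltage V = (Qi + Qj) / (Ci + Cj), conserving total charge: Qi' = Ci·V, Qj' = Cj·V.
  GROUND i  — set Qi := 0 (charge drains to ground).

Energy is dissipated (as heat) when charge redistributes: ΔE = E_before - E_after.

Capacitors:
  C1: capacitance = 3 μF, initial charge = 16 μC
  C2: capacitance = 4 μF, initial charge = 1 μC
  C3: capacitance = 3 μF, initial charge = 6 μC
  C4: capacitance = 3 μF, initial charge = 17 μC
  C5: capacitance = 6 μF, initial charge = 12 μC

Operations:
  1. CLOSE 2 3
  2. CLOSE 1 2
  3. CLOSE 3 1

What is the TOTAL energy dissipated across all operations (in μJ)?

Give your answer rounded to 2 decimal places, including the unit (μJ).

Answer: 21.31 μJ

Derivation:
Initial: C1(3μF, Q=16μC, V=5.33V), C2(4μF, Q=1μC, V=0.25V), C3(3μF, Q=6μC, V=2.00V), C4(3μF, Q=17μC, V=5.67V), C5(6μF, Q=12μC, V=2.00V)
Op 1: CLOSE 2-3: Q_total=7.00, C_total=7.00, V=1.00; Q2=4.00, Q3=3.00; dissipated=2.625
Op 2: CLOSE 1-2: Q_total=20.00, C_total=7.00, V=2.86; Q1=8.57, Q2=11.43; dissipated=16.095
Op 3: CLOSE 3-1: Q_total=11.57, C_total=6.00, V=1.93; Q3=5.79, Q1=5.79; dissipated=2.587
Total dissipated: 21.307 μJ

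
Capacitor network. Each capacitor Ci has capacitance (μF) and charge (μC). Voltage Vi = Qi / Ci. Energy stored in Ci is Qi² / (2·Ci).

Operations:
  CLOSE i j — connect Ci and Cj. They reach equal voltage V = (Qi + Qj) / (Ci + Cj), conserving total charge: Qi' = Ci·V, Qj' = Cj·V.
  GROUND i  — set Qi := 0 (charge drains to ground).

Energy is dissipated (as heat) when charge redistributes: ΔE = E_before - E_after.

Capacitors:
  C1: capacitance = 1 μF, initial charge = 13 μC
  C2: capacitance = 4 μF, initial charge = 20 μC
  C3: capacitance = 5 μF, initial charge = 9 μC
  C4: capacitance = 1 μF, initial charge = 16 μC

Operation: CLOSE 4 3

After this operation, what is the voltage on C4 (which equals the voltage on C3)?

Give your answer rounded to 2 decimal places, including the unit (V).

Initial: C1(1μF, Q=13μC, V=13.00V), C2(4μF, Q=20μC, V=5.00V), C3(5μF, Q=9μC, V=1.80V), C4(1μF, Q=16μC, V=16.00V)
Op 1: CLOSE 4-3: Q_total=25.00, C_total=6.00, V=4.17; Q4=4.17, Q3=20.83; dissipated=84.017

Answer: 4.17 V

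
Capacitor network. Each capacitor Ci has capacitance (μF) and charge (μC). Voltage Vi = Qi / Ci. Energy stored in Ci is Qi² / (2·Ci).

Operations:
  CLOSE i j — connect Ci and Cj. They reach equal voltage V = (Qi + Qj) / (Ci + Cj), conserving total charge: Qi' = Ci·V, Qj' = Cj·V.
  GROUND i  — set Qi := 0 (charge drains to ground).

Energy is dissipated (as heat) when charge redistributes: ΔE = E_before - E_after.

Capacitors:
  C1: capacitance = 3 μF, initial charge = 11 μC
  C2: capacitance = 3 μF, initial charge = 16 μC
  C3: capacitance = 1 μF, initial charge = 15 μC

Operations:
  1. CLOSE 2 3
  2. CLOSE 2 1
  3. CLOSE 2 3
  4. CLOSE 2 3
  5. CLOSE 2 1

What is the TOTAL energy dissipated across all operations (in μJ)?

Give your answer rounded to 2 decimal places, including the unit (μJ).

Initial: C1(3μF, Q=11μC, V=3.67V), C2(3μF, Q=16μC, V=5.33V), C3(1μF, Q=15μC, V=15.00V)
Op 1: CLOSE 2-3: Q_total=31.00, C_total=4.00, V=7.75; Q2=23.25, Q3=7.75; dissipated=35.042
Op 2: CLOSE 2-1: Q_total=34.25, C_total=6.00, V=5.71; Q2=17.12, Q1=17.12; dissipated=12.505
Op 3: CLOSE 2-3: Q_total=24.88, C_total=4.00, V=6.22; Q2=18.66, Q3=6.22; dissipated=1.563
Op 4: CLOSE 2-3: Q_total=24.88, C_total=4.00, V=6.22; Q2=18.66, Q3=6.22; dissipated=0.000
Op 5: CLOSE 2-1: Q_total=35.78, C_total=6.00, V=5.96; Q2=17.89, Q1=17.89; dissipated=0.195
Total dissipated: 49.305 μJ

Answer: 49.31 μJ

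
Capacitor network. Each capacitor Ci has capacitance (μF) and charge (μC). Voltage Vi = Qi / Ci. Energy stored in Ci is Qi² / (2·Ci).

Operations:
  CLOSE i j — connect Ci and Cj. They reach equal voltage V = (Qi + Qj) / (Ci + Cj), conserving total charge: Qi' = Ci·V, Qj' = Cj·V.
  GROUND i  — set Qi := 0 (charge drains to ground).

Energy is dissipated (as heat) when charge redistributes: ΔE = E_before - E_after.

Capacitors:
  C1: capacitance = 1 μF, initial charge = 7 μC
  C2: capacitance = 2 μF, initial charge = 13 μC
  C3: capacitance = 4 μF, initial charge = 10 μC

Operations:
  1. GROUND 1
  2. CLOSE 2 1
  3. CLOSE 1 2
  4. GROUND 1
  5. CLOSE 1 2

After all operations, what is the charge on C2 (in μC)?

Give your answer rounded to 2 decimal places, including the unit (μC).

Initial: C1(1μF, Q=7μC, V=7.00V), C2(2μF, Q=13μC, V=6.50V), C3(4μF, Q=10μC, V=2.50V)
Op 1: GROUND 1: Q1=0; energy lost=24.500
Op 2: CLOSE 2-1: Q_total=13.00, C_total=3.00, V=4.33; Q2=8.67, Q1=4.33; dissipated=14.083
Op 3: CLOSE 1-2: Q_total=13.00, C_total=3.00, V=4.33; Q1=4.33, Q2=8.67; dissipated=0.000
Op 4: GROUND 1: Q1=0; energy lost=9.389
Op 5: CLOSE 1-2: Q_total=8.67, C_total=3.00, V=2.89; Q1=2.89, Q2=5.78; dissipated=6.259
Final charges: Q1=2.89, Q2=5.78, Q3=10.00

Answer: 5.78 μC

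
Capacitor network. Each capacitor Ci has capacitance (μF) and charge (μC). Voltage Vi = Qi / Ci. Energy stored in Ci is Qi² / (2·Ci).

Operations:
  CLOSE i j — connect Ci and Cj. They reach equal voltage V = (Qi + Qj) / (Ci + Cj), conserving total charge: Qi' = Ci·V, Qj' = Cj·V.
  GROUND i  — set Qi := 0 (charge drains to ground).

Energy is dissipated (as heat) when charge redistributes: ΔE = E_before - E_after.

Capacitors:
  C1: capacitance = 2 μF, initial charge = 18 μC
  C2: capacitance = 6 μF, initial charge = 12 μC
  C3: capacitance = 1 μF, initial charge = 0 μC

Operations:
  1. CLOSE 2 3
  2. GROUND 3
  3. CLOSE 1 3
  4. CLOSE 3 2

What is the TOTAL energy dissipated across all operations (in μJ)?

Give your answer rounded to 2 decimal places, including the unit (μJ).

Answer: 38.06 μJ

Derivation:
Initial: C1(2μF, Q=18μC, V=9.00V), C2(6μF, Q=12μC, V=2.00V), C3(1μF, Q=0μC, V=0.00V)
Op 1: CLOSE 2-3: Q_total=12.00, C_total=7.00, V=1.71; Q2=10.29, Q3=1.71; dissipated=1.714
Op 2: GROUND 3: Q3=0; energy lost=1.469
Op 3: CLOSE 1-3: Q_total=18.00, C_total=3.00, V=6.00; Q1=12.00, Q3=6.00; dissipated=27.000
Op 4: CLOSE 3-2: Q_total=16.29, C_total=7.00, V=2.33; Q3=2.33, Q2=13.96; dissipated=7.872
Total dissipated: 38.055 μJ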